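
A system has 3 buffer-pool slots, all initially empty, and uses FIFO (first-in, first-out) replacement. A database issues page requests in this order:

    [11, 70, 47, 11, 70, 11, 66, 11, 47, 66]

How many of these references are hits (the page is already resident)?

11: miss, frames {11}
70: miss, frames {11,70}
47: miss, frames {11,70,47}
11: hit
70: hit
11: hit
66: miss, evict 11, frames {70,47,66}
11: miss, evict 70, frames {47,66,11}
47: hit
66: hit
Hits: 5.

5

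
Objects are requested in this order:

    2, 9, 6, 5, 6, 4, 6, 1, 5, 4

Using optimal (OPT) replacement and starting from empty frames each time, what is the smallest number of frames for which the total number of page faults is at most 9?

f=1: 10 faults
f=2: 7 faults
f=3: 6 faults
f=4: 6 faults
f=5: 6 faults
f=6: 6 faults
Smallest f with faults ≤ 9 is 2.

2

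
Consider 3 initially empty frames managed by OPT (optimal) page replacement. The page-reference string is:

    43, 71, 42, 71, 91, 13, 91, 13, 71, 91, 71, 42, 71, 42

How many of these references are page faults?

43: fault, frames (43)
71: fault, frames (43 71)
42: fault, frames (43 71 42)
71: hit
91: fault, evict 43, frames (71 42 91)
13: fault, evict 42, frames (71 91 13)
91: hit
13: hit
71: hit
91: hit
71: hit
42: fault, evict 13, frames (71 91 42)
71: hit
42: hit
Page faults: 6.

6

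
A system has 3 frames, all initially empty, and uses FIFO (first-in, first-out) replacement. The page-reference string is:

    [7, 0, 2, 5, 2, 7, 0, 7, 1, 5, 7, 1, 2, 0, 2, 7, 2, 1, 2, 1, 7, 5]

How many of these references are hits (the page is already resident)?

7 → fault, frames {7}
0 → fault, frames {7,0}
2 → fault, frames {7,0,2}
5 → fault, evict 7, frames {0,2,5}
2 → hit
7 → fault, evict 0, frames {2,5,7}
0 → fault, evict 2, frames {5,7,0}
7 → hit
1 → fault, evict 5, frames {7,0,1}
5 → fault, evict 7, frames {0,1,5}
7 → fault, evict 0, frames {1,5,7}
1 → hit
2 → fault, evict 1, frames {5,7,2}
0 → fault, evict 5, frames {7,2,0}
2 → hit
7 → hit
2 → hit
1 → fault, evict 7, frames {2,0,1}
2 → hit
1 → hit
7 → fault, evict 2, frames {0,1,7}
5 → fault, evict 0, frames {1,7,5}
Hits: 8.

8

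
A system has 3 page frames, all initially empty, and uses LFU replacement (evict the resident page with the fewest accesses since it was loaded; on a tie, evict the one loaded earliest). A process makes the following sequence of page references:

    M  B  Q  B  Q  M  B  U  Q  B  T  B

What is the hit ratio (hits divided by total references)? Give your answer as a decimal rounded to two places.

0.58

M: fault, frames [M]
B: fault, frames [M, B]
Q: fault, frames [M, B, Q]
B: hit
Q: hit
M: hit
B: hit
U: fault, evict M, frames [B, Q, U]
Q: hit
B: hit
T: fault, evict U, frames [B, Q, T]
B: hit
Hits: 7 of 12 references → 7/12 = 0.5833.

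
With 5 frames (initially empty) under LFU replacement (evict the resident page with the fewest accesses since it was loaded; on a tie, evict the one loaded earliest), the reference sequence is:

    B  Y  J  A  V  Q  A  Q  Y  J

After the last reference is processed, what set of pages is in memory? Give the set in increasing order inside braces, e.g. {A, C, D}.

{A, J, Q, V, Y}

B → fault, frames (B)
Y → fault, frames (B Y)
J → fault, frames (B Y J)
A → fault, frames (B Y J A)
V → fault, frames (B Y J A V)
Q → fault, evict B, frames (Y J A V Q)
A → hit
Q → hit
Y → hit
J → hit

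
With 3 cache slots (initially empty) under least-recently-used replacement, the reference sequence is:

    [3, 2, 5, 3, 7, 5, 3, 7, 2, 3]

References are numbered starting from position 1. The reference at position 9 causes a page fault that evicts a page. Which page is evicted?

5

pos 1: 3 → miss, frames {3}
pos 2: 2 → miss, frames {3,2}
pos 3: 5 → miss, frames {3,2,5}
pos 4: 3 → hit
pos 5: 7 → miss, evict 2, frames {5,3,7}
pos 6: 5 → hit
pos 7: 3 → hit
pos 8: 7 → hit
pos 9: 2 → miss, evict 5, frames {3,7,2}
At position 9, page 5 is evicted.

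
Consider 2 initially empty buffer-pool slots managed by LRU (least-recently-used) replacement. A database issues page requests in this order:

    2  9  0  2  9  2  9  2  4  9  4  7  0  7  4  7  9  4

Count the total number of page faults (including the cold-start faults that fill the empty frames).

2 → miss, frames (2)
9 → miss, frames (2 9)
0 → miss, evict 2, frames (9 0)
2 → miss, evict 9, frames (0 2)
9 → miss, evict 0, frames (2 9)
2 → hit
9 → hit
2 → hit
4 → miss, evict 9, frames (2 4)
9 → miss, evict 2, frames (4 9)
4 → hit
7 → miss, evict 9, frames (4 7)
0 → miss, evict 4, frames (7 0)
7 → hit
4 → miss, evict 0, frames (7 4)
7 → hit
9 → miss, evict 4, frames (7 9)
4 → miss, evict 7, frames (9 4)
Page faults: 12.

12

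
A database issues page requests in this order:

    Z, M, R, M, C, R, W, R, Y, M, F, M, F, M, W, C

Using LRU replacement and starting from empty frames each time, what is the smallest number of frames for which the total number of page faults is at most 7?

f=1: 16 faults
f=2: 11 faults
f=3: 10 faults
f=4: 10 faults
f=5: 8 faults
f=6: 7 faults
f=7: 7 faults
Smallest f with faults ≤ 7 is 6.

6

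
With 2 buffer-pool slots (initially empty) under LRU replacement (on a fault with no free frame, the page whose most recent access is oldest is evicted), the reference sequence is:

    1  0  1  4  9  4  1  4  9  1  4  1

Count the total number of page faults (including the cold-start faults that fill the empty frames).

8

1 → miss, frames (1)
0 → miss, frames (1 0)
1 → hit
4 → miss, evict 0, frames (1 4)
9 → miss, evict 1, frames (4 9)
4 → hit
1 → miss, evict 9, frames (4 1)
4 → hit
9 → miss, evict 1, frames (4 9)
1 → miss, evict 4, frames (9 1)
4 → miss, evict 9, frames (1 4)
1 → hit
Page faults: 8.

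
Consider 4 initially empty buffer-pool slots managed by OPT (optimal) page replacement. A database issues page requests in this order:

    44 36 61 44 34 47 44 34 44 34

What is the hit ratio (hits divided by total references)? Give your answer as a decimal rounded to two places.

44 → fault, frames [44]
36 → fault, frames [44, 36]
61 → fault, frames [44, 36, 61]
44 → hit
34 → fault, frames [44, 36, 61, 34]
47 → fault, evict 61, frames [44, 36, 34, 47]
44 → hit
34 → hit
44 → hit
34 → hit
Hits: 5 of 10 references → 5/10 = 0.5000.

0.50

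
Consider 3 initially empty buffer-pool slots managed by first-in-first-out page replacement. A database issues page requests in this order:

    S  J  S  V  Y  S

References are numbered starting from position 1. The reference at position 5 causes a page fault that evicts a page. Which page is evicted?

pos 1: S -> miss, frames [S]
pos 2: J -> miss, frames [S, J]
pos 3: S -> hit
pos 4: V -> miss, frames [S, J, V]
pos 5: Y -> miss, evict S, frames [J, V, Y]
At position 5, page S is evicted.

S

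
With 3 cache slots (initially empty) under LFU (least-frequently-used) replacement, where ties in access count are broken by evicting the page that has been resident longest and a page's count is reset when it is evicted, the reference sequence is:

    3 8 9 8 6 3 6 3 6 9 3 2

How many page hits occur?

3: miss, frames (3)
8: miss, frames (3 8)
9: miss, frames (3 8 9)
8: hit
6: miss, evict 3, frames (8 9 6)
3: miss, evict 9, frames (8 6 3)
6: hit
3: hit
6: hit
9: miss, evict 8, frames (6 3 9)
3: hit
2: miss, evict 9, frames (6 3 2)
Hits: 5.

5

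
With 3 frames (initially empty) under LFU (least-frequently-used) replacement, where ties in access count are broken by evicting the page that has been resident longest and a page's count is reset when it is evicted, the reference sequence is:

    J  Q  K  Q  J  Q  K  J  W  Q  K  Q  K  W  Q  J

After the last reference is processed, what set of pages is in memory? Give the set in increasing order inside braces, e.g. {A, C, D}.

J → miss, frames {J}
Q → miss, frames {J,Q}
K → miss, frames {J,Q,K}
Q → hit
J → hit
Q → hit
K → hit
J → hit
W → miss, evict K, frames {J,Q,W}
Q → hit
K → miss, evict W, frames {J,Q,K}
Q → hit
K → hit
W → miss, evict K, frames {J,Q,W}
Q → hit
J → hit

{J, Q, W}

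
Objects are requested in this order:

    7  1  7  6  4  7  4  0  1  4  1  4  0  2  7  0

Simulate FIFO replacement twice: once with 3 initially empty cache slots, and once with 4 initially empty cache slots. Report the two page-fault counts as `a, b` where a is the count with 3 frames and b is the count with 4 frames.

11, 7

3 frames: F F . F F F . F F F . . . F F F → 11 faults.
4 frames: F F . F F . . F . . . . . F F . → 7 faults.
7 < 11: adding a frame reduced faults, as is typical.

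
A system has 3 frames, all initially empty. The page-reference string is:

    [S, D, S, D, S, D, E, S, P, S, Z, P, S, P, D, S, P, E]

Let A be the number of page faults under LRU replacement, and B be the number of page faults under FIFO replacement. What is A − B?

-2

Under LRU: F F . . . . F . F . F . . . F . . F → 7 faults.
Under FIFO: F F . . . . F . F F F . . . F . F F → 9 faults.
A − B = 7 − 9 = -2.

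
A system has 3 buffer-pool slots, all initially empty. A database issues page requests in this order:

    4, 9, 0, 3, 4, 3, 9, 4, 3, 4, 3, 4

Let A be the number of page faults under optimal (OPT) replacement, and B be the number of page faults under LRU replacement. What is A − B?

-2

Under OPT: F F F F . . . . . . . . → 4 faults.
Under LRU: F F F F F . F . . . . . → 6 faults.
A − B = 4 − 6 = -2.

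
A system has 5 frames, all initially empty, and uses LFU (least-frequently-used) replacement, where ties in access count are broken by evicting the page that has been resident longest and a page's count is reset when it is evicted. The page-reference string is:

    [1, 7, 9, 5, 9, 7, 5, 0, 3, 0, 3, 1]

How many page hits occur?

5

1 → fault, frames (1)
7 → fault, frames (1 7)
9 → fault, frames (1 7 9)
5 → fault, frames (1 7 9 5)
9 → hit
7 → hit
5 → hit
0 → fault, frames (1 7 9 5 0)
3 → fault, evict 1, frames (7 9 5 0 3)
0 → hit
3 → hit
1 → fault, evict 7, frames (9 5 0 3 1)
Hits: 5.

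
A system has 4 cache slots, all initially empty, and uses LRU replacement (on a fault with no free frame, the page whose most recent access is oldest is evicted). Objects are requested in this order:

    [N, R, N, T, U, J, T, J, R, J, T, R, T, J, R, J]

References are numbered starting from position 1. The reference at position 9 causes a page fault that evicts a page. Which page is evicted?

pos 1: N: fault, frames [N]
pos 2: R: fault, frames [N, R]
pos 3: N: hit
pos 4: T: fault, frames [R, N, T]
pos 5: U: fault, frames [R, N, T, U]
pos 6: J: fault, evict R, frames [N, T, U, J]
pos 7: T: hit
pos 8: J: hit
pos 9: R: fault, evict N, frames [U, T, J, R]
At position 9, page N is evicted.

N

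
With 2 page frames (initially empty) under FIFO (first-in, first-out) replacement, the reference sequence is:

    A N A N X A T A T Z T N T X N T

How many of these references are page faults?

A -> fault, frames (A)
N -> fault, frames (A N)
A -> hit
N -> hit
X -> fault, evict A, frames (N X)
A -> fault, evict N, frames (X A)
T -> fault, evict X, frames (A T)
A -> hit
T -> hit
Z -> fault, evict A, frames (T Z)
T -> hit
N -> fault, evict T, frames (Z N)
T -> fault, evict Z, frames (N T)
X -> fault, evict N, frames (T X)
N -> fault, evict T, frames (X N)
T -> fault, evict X, frames (N T)
Page faults: 11.

11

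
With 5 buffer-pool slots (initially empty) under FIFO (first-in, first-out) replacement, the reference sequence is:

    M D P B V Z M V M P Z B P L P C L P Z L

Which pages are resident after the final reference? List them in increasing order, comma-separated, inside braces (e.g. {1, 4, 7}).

M → miss, frames {M}
D → miss, frames {M,D}
P → miss, frames {M,D,P}
B → miss, frames {M,D,P,B}
V → miss, frames {M,D,P,B,V}
Z → miss, evict M, frames {D,P,B,V,Z}
M → miss, evict D, frames {P,B,V,Z,M}
V → hit
M → hit
P → hit
Z → hit
B → hit
P → hit
L → miss, evict P, frames {B,V,Z,M,L}
P → miss, evict B, frames {V,Z,M,L,P}
C → miss, evict V, frames {Z,M,L,P,C}
L → hit
P → hit
Z → hit
L → hit

{C, L, M, P, Z}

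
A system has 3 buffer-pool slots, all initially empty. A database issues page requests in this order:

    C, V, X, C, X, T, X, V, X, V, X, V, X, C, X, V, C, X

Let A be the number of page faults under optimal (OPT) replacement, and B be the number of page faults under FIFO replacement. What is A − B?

-2

Under OPT: F F F . . F . . . . . . . F . . . . → 5 faults.
Under FIFO: F F F . . F . . . . . . . F . F . F → 7 faults.
A − B = 5 − 7 = -2.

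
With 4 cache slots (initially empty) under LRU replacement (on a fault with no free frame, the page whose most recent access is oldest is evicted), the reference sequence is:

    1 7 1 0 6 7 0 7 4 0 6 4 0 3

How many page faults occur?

6

1 → miss, frames {1}
7 → miss, frames {1,7}
1 → hit
0 → miss, frames {7,1,0}
6 → miss, frames {7,1,0,6}
7 → hit
0 → hit
7 → hit
4 → miss, evict 1, frames {6,0,7,4}
0 → hit
6 → hit
4 → hit
0 → hit
3 → miss, evict 7, frames {6,4,0,3}
Page faults: 6.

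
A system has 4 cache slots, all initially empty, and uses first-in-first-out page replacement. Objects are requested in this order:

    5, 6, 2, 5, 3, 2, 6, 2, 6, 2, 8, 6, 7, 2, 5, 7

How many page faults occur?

5: miss, frames {5}
6: miss, frames {5,6}
2: miss, frames {5,6,2}
5: hit
3: miss, frames {5,6,2,3}
2: hit
6: hit
2: hit
6: hit
2: hit
8: miss, evict 5, frames {6,2,3,8}
6: hit
7: miss, evict 6, frames {2,3,8,7}
2: hit
5: miss, evict 2, frames {3,8,7,5}
7: hit
Page faults: 7.

7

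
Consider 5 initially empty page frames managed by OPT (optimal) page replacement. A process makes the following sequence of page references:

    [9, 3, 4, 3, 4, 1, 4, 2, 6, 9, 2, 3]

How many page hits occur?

6

9 → miss, frames {9}
3 → miss, frames {9,3}
4 → miss, frames {9,3,4}
3 → hit
4 → hit
1 → miss, frames {9,3,4,1}
4 → hit
2 → miss, frames {9,3,4,1,2}
6 → miss, evict 1, frames {9,3,4,2,6}
9 → hit
2 → hit
3 → hit
Hits: 6.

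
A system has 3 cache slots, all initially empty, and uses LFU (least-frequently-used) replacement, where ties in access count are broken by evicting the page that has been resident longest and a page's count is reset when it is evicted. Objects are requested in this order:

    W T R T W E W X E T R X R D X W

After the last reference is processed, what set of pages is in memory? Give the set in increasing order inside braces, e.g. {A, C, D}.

{T, W, X}

W -> miss, frames (W)
T -> miss, frames (W T)
R -> miss, frames (W T R)
T -> hit
W -> hit
E -> miss, evict R, frames (W T E)
W -> hit
X -> miss, evict E, frames (W T X)
E -> miss, evict X, frames (W T E)
T -> hit
R -> miss, evict E, frames (W T R)
X -> miss, evict R, frames (W T X)
R -> miss, evict X, frames (W T R)
D -> miss, evict R, frames (W T D)
X -> miss, evict D, frames (W T X)
W -> hit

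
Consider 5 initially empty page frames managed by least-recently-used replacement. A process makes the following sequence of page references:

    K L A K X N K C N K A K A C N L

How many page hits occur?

9

K -> miss, frames (K)
L -> miss, frames (K L)
A -> miss, frames (K L A)
K -> hit
X -> miss, frames (L A K X)
N -> miss, frames (L A K X N)
K -> hit
C -> miss, evict L, frames (A X N K C)
N -> hit
K -> hit
A -> hit
K -> hit
A -> hit
C -> hit
N -> hit
L -> miss, evict X, frames (K A C N L)
Hits: 9.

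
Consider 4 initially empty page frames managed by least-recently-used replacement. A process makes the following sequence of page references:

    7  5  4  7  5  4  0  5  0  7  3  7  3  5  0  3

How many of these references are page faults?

7 -> miss, frames [7]
5 -> miss, frames [7, 5]
4 -> miss, frames [7, 5, 4]
7 -> hit
5 -> hit
4 -> hit
0 -> miss, frames [7, 5, 4, 0]
5 -> hit
0 -> hit
7 -> hit
3 -> miss, evict 4, frames [5, 0, 7, 3]
7 -> hit
3 -> hit
5 -> hit
0 -> hit
3 -> hit
Page faults: 5.

5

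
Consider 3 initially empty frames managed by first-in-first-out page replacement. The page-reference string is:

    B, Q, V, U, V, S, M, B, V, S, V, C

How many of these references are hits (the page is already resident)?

B -> miss, frames [B]
Q -> miss, frames [B, Q]
V -> miss, frames [B, Q, V]
U -> miss, evict B, frames [Q, V, U]
V -> hit
S -> miss, evict Q, frames [V, U, S]
M -> miss, evict V, frames [U, S, M]
B -> miss, evict U, frames [S, M, B]
V -> miss, evict S, frames [M, B, V]
S -> miss, evict M, frames [B, V, S]
V -> hit
C -> miss, evict B, frames [V, S, C]
Hits: 2.

2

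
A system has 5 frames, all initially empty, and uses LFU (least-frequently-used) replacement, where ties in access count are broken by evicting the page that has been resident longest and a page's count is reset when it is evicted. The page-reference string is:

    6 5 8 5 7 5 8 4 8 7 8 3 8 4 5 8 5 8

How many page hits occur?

12

6 -> fault, frames (6)
5 -> fault, frames (6 5)
8 -> fault, frames (6 5 8)
5 -> hit
7 -> fault, frames (6 5 8 7)
5 -> hit
8 -> hit
4 -> fault, frames (6 5 8 7 4)
8 -> hit
7 -> hit
8 -> hit
3 -> fault, evict 6, frames (5 8 7 4 3)
8 -> hit
4 -> hit
5 -> hit
8 -> hit
5 -> hit
8 -> hit
Hits: 12.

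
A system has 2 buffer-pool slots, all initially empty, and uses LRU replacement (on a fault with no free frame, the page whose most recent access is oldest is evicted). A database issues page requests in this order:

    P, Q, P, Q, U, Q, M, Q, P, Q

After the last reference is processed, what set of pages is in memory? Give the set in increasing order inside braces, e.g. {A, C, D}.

{P, Q}

P → fault, frames (P)
Q → fault, frames (P Q)
P → hit
Q → hit
U → fault, evict P, frames (Q U)
Q → hit
M → fault, evict U, frames (Q M)
Q → hit
P → fault, evict M, frames (Q P)
Q → hit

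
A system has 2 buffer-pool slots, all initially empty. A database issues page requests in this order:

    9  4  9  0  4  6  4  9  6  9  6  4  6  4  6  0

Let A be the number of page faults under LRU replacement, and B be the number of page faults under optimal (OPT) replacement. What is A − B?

2

Under LRU: F F . F F F . F F . . F . . . F → 9 faults.
Under OPT: F F . F . F . F . . . F . . . F → 7 faults.
A − B = 9 − 7 = 2.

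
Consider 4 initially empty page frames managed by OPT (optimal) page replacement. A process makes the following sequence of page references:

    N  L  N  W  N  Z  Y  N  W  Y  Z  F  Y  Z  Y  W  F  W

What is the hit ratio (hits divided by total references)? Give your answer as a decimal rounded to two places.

0.67

N → fault, frames {N}
L → fault, frames {N,L}
N → hit
W → fault, frames {N,L,W}
N → hit
Z → fault, frames {N,L,W,Z}
Y → fault, evict L, frames {N,W,Z,Y}
N → hit
W → hit
Y → hit
Z → hit
F → fault, evict N, frames {W,Z,Y,F}
Y → hit
Z → hit
Y → hit
W → hit
F → hit
W → hit
Hits: 12 of 18 references → 12/18 = 0.6667.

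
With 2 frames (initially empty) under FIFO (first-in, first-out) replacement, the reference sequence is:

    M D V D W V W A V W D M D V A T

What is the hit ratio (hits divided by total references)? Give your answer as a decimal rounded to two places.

M -> fault, frames {M}
D -> fault, frames {M,D}
V -> fault, evict M, frames {D,V}
D -> hit
W -> fault, evict D, frames {V,W}
V -> hit
W -> hit
A -> fault, evict V, frames {W,A}
V -> fault, evict W, frames {A,V}
W -> fault, evict A, frames {V,W}
D -> fault, evict V, frames {W,D}
M -> fault, evict W, frames {D,M}
D -> hit
V -> fault, evict D, frames {M,V}
A -> fault, evict M, frames {V,A}
T -> fault, evict V, frames {A,T}
Hits: 4 of 16 references → 4/16 = 0.2500.

0.25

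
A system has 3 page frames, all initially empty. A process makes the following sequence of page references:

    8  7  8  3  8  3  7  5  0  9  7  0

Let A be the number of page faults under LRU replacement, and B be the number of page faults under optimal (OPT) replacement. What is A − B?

1

Under LRU: F F . F . . . F F F F . → 7 faults.
Under OPT: F F . F . . . F F F . . → 6 faults.
A − B = 7 − 6 = 1.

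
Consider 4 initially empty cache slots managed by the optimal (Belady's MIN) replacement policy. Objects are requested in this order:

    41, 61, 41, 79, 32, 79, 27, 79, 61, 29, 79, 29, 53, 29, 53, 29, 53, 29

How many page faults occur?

41 → miss, frames {41}
61 → miss, frames {41,61}
41 → hit
79 → miss, frames {41,61,79}
32 → miss, frames {41,61,79,32}
79 → hit
27 → miss, evict 32, frames {41,61,79,27}
79 → hit
61 → hit
29 → miss, evict 27, frames {41,61,79,29}
79 → hit
29 → hit
53 → miss, evict 79, frames {41,61,29,53}
29 → hit
53 → hit
29 → hit
53 → hit
29 → hit
Page faults: 7.

7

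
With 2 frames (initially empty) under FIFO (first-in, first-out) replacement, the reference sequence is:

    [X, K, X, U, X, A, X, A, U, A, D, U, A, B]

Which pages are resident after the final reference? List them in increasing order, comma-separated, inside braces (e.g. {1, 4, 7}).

X: miss, frames [X]
K: miss, frames [X, K]
X: hit
U: miss, evict X, frames [K, U]
X: miss, evict K, frames [U, X]
A: miss, evict U, frames [X, A]
X: hit
A: hit
U: miss, evict X, frames [A, U]
A: hit
D: miss, evict A, frames [U, D]
U: hit
A: miss, evict U, frames [D, A]
B: miss, evict D, frames [A, B]

{A, B}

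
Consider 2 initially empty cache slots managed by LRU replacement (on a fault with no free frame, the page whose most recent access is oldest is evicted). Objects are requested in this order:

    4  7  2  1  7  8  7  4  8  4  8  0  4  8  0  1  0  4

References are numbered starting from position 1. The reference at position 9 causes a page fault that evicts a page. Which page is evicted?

7

pos 1: 4 → miss, frames {4}
pos 2: 7 → miss, frames {4,7}
pos 3: 2 → miss, evict 4, frames {7,2}
pos 4: 1 → miss, evict 7, frames {2,1}
pos 5: 7 → miss, evict 2, frames {1,7}
pos 6: 8 → miss, evict 1, frames {7,8}
pos 7: 7 → hit
pos 8: 4 → miss, evict 8, frames {7,4}
pos 9: 8 → miss, evict 7, frames {4,8}
At position 9, page 7 is evicted.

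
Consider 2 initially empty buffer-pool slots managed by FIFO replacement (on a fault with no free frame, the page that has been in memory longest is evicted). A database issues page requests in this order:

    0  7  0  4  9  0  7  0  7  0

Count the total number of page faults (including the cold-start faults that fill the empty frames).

0 → miss, frames [0]
7 → miss, frames [0, 7]
0 → hit
4 → miss, evict 0, frames [7, 4]
9 → miss, evict 7, frames [4, 9]
0 → miss, evict 4, frames [9, 0]
7 → miss, evict 9, frames [0, 7]
0 → hit
7 → hit
0 → hit
Page faults: 6.

6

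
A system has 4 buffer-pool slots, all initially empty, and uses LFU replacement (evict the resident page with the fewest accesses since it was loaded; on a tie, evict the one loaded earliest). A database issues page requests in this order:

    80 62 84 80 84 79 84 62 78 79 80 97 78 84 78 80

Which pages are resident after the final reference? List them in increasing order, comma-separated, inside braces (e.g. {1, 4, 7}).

{62, 78, 80, 84}

80 → miss, frames (80)
62 → miss, frames (80 62)
84 → miss, frames (80 62 84)
80 → hit
84 → hit
79 → miss, frames (80 62 84 79)
84 → hit
62 → hit
78 → miss, evict 79, frames (80 62 84 78)
79 → miss, evict 78, frames (80 62 84 79)
80 → hit
97 → miss, evict 79, frames (80 62 84 97)
78 → miss, evict 97, frames (80 62 84 78)
84 → hit
78 → hit
80 → hit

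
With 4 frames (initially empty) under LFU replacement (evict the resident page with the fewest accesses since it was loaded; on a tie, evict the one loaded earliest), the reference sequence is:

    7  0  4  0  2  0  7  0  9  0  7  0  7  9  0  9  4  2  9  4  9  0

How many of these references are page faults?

7 → fault, frames [7]
0 → fault, frames [7, 0]
4 → fault, frames [7, 0, 4]
0 → hit
2 → fault, frames [7, 0, 4, 2]
0 → hit
7 → hit
0 → hit
9 → fault, evict 4, frames [7, 0, 2, 9]
0 → hit
7 → hit
0 → hit
7 → hit
9 → hit
0 → hit
9 → hit
4 → fault, evict 2, frames [7, 0, 9, 4]
2 → fault, evict 4, frames [7, 0, 9, 2]
9 → hit
4 → fault, evict 2, frames [7, 0, 9, 4]
9 → hit
0 → hit
Page faults: 8.

8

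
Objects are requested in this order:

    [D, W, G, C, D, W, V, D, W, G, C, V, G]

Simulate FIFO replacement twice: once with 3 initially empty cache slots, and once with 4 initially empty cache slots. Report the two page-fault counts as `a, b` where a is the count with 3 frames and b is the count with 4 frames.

3 frames: F F F F F F F . . F F . . → 9 faults.
4 frames: F F F F . . F F F F F F . → 10 faults.
10 > 9: adding a frame increased faults — Belady's anomaly.

9, 10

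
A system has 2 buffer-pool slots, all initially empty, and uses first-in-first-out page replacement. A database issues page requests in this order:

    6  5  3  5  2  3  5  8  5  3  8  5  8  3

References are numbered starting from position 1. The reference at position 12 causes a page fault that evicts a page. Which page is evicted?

8

pos 1: 6 -> miss, frames (6)
pos 2: 5 -> miss, frames (6 5)
pos 3: 3 -> miss, evict 6, frames (5 3)
pos 4: 5 -> hit
pos 5: 2 -> miss, evict 5, frames (3 2)
pos 6: 3 -> hit
pos 7: 5 -> miss, evict 3, frames (2 5)
pos 8: 8 -> miss, evict 2, frames (5 8)
pos 9: 5 -> hit
pos 10: 3 -> miss, evict 5, frames (8 3)
pos 11: 8 -> hit
pos 12: 5 -> miss, evict 8, frames (3 5)
At position 12, page 8 is evicted.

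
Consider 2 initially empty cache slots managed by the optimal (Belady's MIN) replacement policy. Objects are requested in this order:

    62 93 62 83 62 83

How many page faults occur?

3

62: fault, frames {62}
93: fault, frames {62,93}
62: hit
83: fault, evict 93, frames {62,83}
62: hit
83: hit
Page faults: 3.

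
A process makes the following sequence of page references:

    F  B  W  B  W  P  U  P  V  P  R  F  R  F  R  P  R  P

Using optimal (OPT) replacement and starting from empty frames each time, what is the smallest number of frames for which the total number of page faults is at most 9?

2

f=1: 18 faults
f=2: 9 faults
f=3: 7 faults
f=4: 7 faults
f=5: 7 faults
f=6: 7 faults
f=7: 7 faults
Smallest f with faults ≤ 9 is 2.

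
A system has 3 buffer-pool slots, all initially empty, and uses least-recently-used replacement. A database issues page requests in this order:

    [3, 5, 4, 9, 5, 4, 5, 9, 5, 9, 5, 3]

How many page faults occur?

3 → miss, frames (3)
5 → miss, frames (3 5)
4 → miss, frames (3 5 4)
9 → miss, evict 3, frames (5 4 9)
5 → hit
4 → hit
5 → hit
9 → hit
5 → hit
9 → hit
5 → hit
3 → miss, evict 4, frames (9 5 3)
Page faults: 5.

5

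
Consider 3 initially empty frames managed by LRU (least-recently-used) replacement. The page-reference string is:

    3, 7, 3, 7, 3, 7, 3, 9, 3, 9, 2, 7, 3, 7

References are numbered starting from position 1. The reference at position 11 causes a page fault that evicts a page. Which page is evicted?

7

pos 1: 3 → miss, frames [3]
pos 2: 7 → miss, frames [3, 7]
pos 3: 3 → hit
pos 4: 7 → hit
pos 5: 3 → hit
pos 6: 7 → hit
pos 7: 3 → hit
pos 8: 9 → miss, frames [7, 3, 9]
pos 9: 3 → hit
pos 10: 9 → hit
pos 11: 2 → miss, evict 7, frames [3, 9, 2]
At position 11, page 7 is evicted.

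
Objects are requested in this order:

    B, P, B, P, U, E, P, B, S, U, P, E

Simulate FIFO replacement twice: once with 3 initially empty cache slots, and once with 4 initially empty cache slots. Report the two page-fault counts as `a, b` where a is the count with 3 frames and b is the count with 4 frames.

3 frames: F F . . F F . F F F F F → 9 faults.
4 frames: F F . . F F . . F . . . → 5 faults.
5 < 9: adding a frame reduced faults, as is typical.

9, 5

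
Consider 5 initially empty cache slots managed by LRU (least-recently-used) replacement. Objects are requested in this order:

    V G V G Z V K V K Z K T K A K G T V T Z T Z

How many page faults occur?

V: miss, frames {V}
G: miss, frames {V,G}
V: hit
G: hit
Z: miss, frames {V,G,Z}
V: hit
K: miss, frames {G,Z,V,K}
V: hit
K: hit
Z: hit
K: hit
T: miss, frames {G,V,Z,K,T}
K: hit
A: miss, evict G, frames {V,Z,T,K,A}
K: hit
G: miss, evict V, frames {Z,T,A,K,G}
T: hit
V: miss, evict Z, frames {A,K,G,T,V}
T: hit
Z: miss, evict A, frames {K,G,V,T,Z}
T: hit
Z: hit
Page faults: 9.

9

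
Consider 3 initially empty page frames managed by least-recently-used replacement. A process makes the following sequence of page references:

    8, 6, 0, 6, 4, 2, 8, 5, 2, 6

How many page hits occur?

8 -> fault, frames {8}
6 -> fault, frames {8,6}
0 -> fault, frames {8,6,0}
6 -> hit
4 -> fault, evict 8, frames {0,6,4}
2 -> fault, evict 0, frames {6,4,2}
8 -> fault, evict 6, frames {4,2,8}
5 -> fault, evict 4, frames {2,8,5}
2 -> hit
6 -> fault, evict 8, frames {5,2,6}
Hits: 2.

2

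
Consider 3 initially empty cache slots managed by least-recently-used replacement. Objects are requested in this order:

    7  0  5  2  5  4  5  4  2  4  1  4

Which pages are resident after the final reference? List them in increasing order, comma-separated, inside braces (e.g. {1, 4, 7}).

7: miss, frames [7]
0: miss, frames [7, 0]
5: miss, frames [7, 0, 5]
2: miss, evict 7, frames [0, 5, 2]
5: hit
4: miss, evict 0, frames [2, 5, 4]
5: hit
4: hit
2: hit
4: hit
1: miss, evict 5, frames [2, 4, 1]
4: hit

{1, 2, 4}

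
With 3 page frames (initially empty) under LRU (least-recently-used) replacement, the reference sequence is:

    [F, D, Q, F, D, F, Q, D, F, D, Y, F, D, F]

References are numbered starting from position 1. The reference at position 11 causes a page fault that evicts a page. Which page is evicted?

pos 1: F → miss, frames (F)
pos 2: D → miss, frames (F D)
pos 3: Q → miss, frames (F D Q)
pos 4: F → hit
pos 5: D → hit
pos 6: F → hit
pos 7: Q → hit
pos 8: D → hit
pos 9: F → hit
pos 10: D → hit
pos 11: Y → miss, evict Q, frames (F D Y)
At position 11, page Q is evicted.

Q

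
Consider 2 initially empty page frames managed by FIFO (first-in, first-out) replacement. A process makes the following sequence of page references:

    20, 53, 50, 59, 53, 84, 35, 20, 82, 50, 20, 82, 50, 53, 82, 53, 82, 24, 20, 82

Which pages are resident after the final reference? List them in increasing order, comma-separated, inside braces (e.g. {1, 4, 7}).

{20, 82}

20 -> miss, frames {20}
53 -> miss, frames {20,53}
50 -> miss, evict 20, frames {53,50}
59 -> miss, evict 53, frames {50,59}
53 -> miss, evict 50, frames {59,53}
84 -> miss, evict 59, frames {53,84}
35 -> miss, evict 53, frames {84,35}
20 -> miss, evict 84, frames {35,20}
82 -> miss, evict 35, frames {20,82}
50 -> miss, evict 20, frames {82,50}
20 -> miss, evict 82, frames {50,20}
82 -> miss, evict 50, frames {20,82}
50 -> miss, evict 20, frames {82,50}
53 -> miss, evict 82, frames {50,53}
82 -> miss, evict 50, frames {53,82}
53 -> hit
82 -> hit
24 -> miss, evict 53, frames {82,24}
20 -> miss, evict 82, frames {24,20}
82 -> miss, evict 24, frames {20,82}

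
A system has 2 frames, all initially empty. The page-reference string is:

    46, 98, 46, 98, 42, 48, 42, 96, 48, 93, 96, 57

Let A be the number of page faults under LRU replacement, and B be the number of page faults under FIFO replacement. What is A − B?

2

Under LRU: F F . . F F . F F F F F → 9 faults.
Under FIFO: F F . . F F . F . F . F → 7 faults.
A − B = 9 − 7 = 2.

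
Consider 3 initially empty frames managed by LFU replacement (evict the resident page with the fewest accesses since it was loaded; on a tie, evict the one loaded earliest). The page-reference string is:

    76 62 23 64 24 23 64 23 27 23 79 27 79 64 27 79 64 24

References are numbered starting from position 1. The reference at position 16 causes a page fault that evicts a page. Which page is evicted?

27

pos 1: 76 → miss, frames (76)
pos 2: 62 → miss, frames (76 62)
pos 3: 23 → miss, frames (76 62 23)
pos 4: 64 → miss, evict 76, frames (62 23 64)
pos 5: 24 → miss, evict 62, frames (23 64 24)
pos 6: 23 → hit
pos 7: 64 → hit
pos 8: 23 → hit
pos 9: 27 → miss, evict 24, frames (23 64 27)
pos 10: 23 → hit
pos 11: 79 → miss, evict 27, frames (23 64 79)
pos 12: 27 → miss, evict 79, frames (23 64 27)
pos 13: 79 → miss, evict 27, frames (23 64 79)
pos 14: 64 → hit
pos 15: 27 → miss, evict 79, frames (23 64 27)
pos 16: 79 → miss, evict 27, frames (23 64 79)
At position 16, page 27 is evicted.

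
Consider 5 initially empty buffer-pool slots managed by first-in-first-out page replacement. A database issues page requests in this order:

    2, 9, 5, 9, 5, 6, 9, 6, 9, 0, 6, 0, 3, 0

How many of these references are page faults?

2: miss, frames (2)
9: miss, frames (2 9)
5: miss, frames (2 9 5)
9: hit
5: hit
6: miss, frames (2 9 5 6)
9: hit
6: hit
9: hit
0: miss, frames (2 9 5 6 0)
6: hit
0: hit
3: miss, evict 2, frames (9 5 6 0 3)
0: hit
Page faults: 6.

6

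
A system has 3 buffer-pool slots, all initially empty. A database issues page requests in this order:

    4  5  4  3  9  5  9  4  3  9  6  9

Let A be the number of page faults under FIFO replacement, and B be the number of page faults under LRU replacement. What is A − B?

Under FIFO: F F . F F . . F . . F . → 6 faults.
Under LRU: F F . F F F . F F . F . → 8 faults.
A − B = 6 − 8 = -2.

-2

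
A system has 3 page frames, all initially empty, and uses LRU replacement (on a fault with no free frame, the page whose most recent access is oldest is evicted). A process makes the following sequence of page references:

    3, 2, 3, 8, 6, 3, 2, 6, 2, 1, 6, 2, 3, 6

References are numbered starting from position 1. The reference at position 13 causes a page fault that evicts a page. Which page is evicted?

1

pos 1: 3 → fault, frames [3]
pos 2: 2 → fault, frames [3, 2]
pos 3: 3 → hit
pos 4: 8 → fault, frames [2, 3, 8]
pos 5: 6 → fault, evict 2, frames [3, 8, 6]
pos 6: 3 → hit
pos 7: 2 → fault, evict 8, frames [6, 3, 2]
pos 8: 6 → hit
pos 9: 2 → hit
pos 10: 1 → fault, evict 3, frames [6, 2, 1]
pos 11: 6 → hit
pos 12: 2 → hit
pos 13: 3 → fault, evict 1, frames [6, 2, 3]
At position 13, page 1 is evicted.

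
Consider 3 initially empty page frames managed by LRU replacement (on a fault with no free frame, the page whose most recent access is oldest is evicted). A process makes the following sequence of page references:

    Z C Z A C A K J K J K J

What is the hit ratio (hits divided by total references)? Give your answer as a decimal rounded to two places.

Z: fault, frames [Z]
C: fault, frames [Z, C]
Z: hit
A: fault, frames [C, Z, A]
C: hit
A: hit
K: fault, evict Z, frames [C, A, K]
J: fault, evict C, frames [A, K, J]
K: hit
J: hit
K: hit
J: hit
Hits: 7 of 12 references → 7/12 = 0.5833.

0.58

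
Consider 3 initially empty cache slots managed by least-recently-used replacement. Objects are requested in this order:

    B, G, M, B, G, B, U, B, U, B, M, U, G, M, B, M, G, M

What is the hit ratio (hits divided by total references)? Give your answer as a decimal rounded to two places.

0.61

B → fault, frames (B)
G → fault, frames (B G)
M → fault, frames (B G M)
B → hit
G → hit
B → hit
U → fault, evict M, frames (G B U)
B → hit
U → hit
B → hit
M → fault, evict G, frames (U B M)
U → hit
G → fault, evict B, frames (M U G)
M → hit
B → fault, evict U, frames (G M B)
M → hit
G → hit
M → hit
Hits: 11 of 18 references → 11/18 = 0.6111.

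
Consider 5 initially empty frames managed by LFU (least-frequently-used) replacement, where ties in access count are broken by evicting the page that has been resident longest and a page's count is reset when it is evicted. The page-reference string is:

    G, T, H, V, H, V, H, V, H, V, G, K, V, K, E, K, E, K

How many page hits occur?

12

G: miss, frames [G]
T: miss, frames [G, T]
H: miss, frames [G, T, H]
V: miss, frames [G, T, H, V]
H: hit
V: hit
H: hit
V: hit
H: hit
V: hit
G: hit
K: miss, frames [G, T, H, V, K]
V: hit
K: hit
E: miss, evict T, frames [G, H, V, K, E]
K: hit
E: hit
K: hit
Hits: 12.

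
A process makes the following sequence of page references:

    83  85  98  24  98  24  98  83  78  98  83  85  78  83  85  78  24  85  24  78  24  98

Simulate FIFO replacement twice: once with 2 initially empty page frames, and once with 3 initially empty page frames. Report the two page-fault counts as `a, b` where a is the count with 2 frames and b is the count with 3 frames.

2 frames: F F F F . . . F F F F F F F F F F F . F F F → 18 faults.
3 frames: F F F F . . . F F F . F . F . F F F . . . F → 13 faults.
13 < 18: adding a frame reduced faults, as is typical.

18, 13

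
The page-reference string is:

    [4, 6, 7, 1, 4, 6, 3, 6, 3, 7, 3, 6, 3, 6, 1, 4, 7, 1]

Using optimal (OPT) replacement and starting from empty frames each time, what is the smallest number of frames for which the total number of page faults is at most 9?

3

f=1: 18 faults
f=2: 11 faults
f=3: 8 faults
f=4: 6 faults
f=5: 5 faults
Smallest f with faults ≤ 9 is 3.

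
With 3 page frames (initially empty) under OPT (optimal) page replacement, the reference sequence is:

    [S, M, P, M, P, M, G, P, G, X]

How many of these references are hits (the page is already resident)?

5

S -> miss, frames {S}
M -> miss, frames {S,M}
P -> miss, frames {S,M,P}
M -> hit
P -> hit
M -> hit
G -> miss, evict M, frames {S,P,G}
P -> hit
G -> hit
X -> miss, evict G, frames {S,P,X}
Hits: 5.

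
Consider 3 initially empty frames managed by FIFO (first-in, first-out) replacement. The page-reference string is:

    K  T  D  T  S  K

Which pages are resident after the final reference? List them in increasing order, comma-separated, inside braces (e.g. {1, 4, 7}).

{D, K, S}

K -> miss, frames [K]
T -> miss, frames [K, T]
D -> miss, frames [K, T, D]
T -> hit
S -> miss, evict K, frames [T, D, S]
K -> miss, evict T, frames [D, S, K]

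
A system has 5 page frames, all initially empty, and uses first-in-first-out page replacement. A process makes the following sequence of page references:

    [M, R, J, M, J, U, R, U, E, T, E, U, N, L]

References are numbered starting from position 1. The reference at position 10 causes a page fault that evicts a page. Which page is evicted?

pos 1: M: fault, frames [M]
pos 2: R: fault, frames [M, R]
pos 3: J: fault, frames [M, R, J]
pos 4: M: hit
pos 5: J: hit
pos 6: U: fault, frames [M, R, J, U]
pos 7: R: hit
pos 8: U: hit
pos 9: E: fault, frames [M, R, J, U, E]
pos 10: T: fault, evict M, frames [R, J, U, E, T]
At position 10, page M is evicted.

M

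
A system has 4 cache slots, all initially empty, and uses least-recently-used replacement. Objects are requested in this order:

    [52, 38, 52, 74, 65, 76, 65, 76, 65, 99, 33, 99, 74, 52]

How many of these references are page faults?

52: miss, frames {52}
38: miss, frames {52,38}
52: hit
74: miss, frames {38,52,74}
65: miss, frames {38,52,74,65}
76: miss, evict 38, frames {52,74,65,76}
65: hit
76: hit
65: hit
99: miss, evict 52, frames {74,76,65,99}
33: miss, evict 74, frames {76,65,99,33}
99: hit
74: miss, evict 76, frames {65,33,99,74}
52: miss, evict 65, frames {33,99,74,52}
Page faults: 9.

9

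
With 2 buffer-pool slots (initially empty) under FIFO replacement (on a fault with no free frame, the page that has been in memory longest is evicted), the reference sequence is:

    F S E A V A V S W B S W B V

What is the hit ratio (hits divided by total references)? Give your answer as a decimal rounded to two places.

F -> miss, frames (F)
S -> miss, frames (F S)
E -> miss, evict F, frames (S E)
A -> miss, evict S, frames (E A)
V -> miss, evict E, frames (A V)
A -> hit
V -> hit
S -> miss, evict A, frames (V S)
W -> miss, evict V, frames (S W)
B -> miss, evict S, frames (W B)
S -> miss, evict W, frames (B S)
W -> miss, evict B, frames (S W)
B -> miss, evict S, frames (W B)
V -> miss, evict W, frames (B V)
Hits: 2 of 14 references → 2/14 = 0.1429.

0.14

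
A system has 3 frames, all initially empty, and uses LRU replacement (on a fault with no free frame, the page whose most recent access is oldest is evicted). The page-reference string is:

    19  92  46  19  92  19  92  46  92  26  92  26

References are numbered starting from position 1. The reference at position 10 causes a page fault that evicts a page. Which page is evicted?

19

pos 1: 19 -> fault, frames {19}
pos 2: 92 -> fault, frames {19,92}
pos 3: 46 -> fault, frames {19,92,46}
pos 4: 19 -> hit
pos 5: 92 -> hit
pos 6: 19 -> hit
pos 7: 92 -> hit
pos 8: 46 -> hit
pos 9: 92 -> hit
pos 10: 26 -> fault, evict 19, frames {46,92,26}
At position 10, page 19 is evicted.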